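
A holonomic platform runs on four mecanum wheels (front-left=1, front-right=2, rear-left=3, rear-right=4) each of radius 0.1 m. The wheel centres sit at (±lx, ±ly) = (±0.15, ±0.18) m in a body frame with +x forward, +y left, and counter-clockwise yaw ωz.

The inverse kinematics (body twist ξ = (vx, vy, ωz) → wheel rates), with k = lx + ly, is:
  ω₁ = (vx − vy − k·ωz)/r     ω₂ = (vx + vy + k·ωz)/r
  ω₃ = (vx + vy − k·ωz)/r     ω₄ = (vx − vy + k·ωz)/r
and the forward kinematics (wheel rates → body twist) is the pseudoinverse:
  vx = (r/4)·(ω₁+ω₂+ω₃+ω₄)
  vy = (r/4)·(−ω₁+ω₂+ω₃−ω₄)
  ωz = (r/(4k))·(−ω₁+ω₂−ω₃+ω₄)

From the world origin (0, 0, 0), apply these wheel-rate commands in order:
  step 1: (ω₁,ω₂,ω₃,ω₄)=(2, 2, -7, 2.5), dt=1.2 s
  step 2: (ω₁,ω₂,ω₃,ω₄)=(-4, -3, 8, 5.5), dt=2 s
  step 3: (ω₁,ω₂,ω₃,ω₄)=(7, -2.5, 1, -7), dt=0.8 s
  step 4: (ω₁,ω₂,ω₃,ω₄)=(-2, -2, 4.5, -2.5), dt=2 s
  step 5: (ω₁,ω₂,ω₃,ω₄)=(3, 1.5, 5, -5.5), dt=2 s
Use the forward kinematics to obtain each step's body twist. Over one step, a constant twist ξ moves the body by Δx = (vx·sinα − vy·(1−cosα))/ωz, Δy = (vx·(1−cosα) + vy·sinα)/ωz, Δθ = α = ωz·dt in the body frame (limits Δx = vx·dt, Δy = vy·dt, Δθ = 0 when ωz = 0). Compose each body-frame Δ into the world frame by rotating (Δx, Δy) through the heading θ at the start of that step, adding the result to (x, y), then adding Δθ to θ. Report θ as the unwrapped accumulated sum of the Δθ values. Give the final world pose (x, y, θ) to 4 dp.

(0.5508, -0.0732, -3.3030)

step 1: ξ=(vx,vy,ωz)=(-0.0125, -0.2375, 0.7197), dt=1.2 → body Δ=(0.1024, -0.2570, 0.8636) → world pose (0.1024, -0.2570, 0.8636)
step 2: ξ=(vx,vy,ωz)=(0.1625, 0.0875, -0.1136), dt=2.0 → body Δ=(0.3420, 0.1367, -0.2273) → world pose (0.2207, 0.0919, 0.6364)
step 3: ξ=(vx,vy,ωz)=(-0.0375, -0.0375, -1.3258), dt=0.8 → body Δ=(-0.0392, -0.0102, -1.0606) → world pose (0.1952, 0.0604, -0.4242)
step 4: ξ=(vx,vy,ωz)=(-0.0500, 0.1750, -0.5303), dt=2.0 → body Δ=(0.0866, 0.3362, -1.0606) → world pose (0.4125, 0.3312, -1.4848)
step 5: ξ=(vx,vy,ωz)=(0.1000, 0.2250, -0.9091), dt=2.0 → body Δ=(0.4148, 0.1030, -1.8182) → world pose (0.5508, -0.0732, -3.3030)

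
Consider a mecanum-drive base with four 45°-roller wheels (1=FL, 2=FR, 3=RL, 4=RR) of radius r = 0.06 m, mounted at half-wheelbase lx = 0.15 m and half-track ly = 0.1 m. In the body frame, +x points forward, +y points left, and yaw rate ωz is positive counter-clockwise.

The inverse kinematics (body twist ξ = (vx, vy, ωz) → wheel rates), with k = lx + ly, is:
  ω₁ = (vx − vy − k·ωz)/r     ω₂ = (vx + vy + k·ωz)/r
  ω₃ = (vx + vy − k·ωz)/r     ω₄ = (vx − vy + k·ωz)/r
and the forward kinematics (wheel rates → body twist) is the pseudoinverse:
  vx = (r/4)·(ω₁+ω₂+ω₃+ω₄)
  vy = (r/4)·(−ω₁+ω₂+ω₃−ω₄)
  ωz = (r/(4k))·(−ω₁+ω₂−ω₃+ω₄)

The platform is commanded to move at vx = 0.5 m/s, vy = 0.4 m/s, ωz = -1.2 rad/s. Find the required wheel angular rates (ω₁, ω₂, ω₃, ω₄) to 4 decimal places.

k = lx + ly = 0.15 + 0.1 = 0.2500;  k·ωz = 0.2500·-1.2 = -0.3000
ω₁ (FL) = (vx − vy − k·ωz)/r = 0.4000/0.06 = 6.6667
ω₂ (FR) = (vx + vy + k·ωz)/r = 0.6000/0.06 = 10.0000
ω₃ (RL) = (vx + vy − k·ωz)/r = 1.2000/0.06 = 20.0000
ω₄ (RR) = (vx − vy + k·ωz)/r = -0.2000/0.06 = -3.3333

(6.6667, 10.0000, 20.0000, -3.3333)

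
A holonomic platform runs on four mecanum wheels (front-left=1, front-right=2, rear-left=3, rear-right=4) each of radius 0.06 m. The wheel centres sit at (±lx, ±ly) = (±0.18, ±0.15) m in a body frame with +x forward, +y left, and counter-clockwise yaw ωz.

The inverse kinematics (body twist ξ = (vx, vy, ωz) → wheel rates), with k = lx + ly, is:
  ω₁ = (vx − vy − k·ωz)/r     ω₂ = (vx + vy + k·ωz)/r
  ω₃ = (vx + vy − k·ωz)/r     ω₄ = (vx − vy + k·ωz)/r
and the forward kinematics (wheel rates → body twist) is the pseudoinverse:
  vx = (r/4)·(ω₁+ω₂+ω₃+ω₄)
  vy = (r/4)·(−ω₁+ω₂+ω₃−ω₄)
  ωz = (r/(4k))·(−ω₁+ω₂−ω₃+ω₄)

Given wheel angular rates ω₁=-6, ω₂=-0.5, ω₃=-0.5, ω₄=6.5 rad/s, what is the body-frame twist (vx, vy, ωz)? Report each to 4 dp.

k = lx + ly = 0.18 + 0.15 = 0.3300
ω₁+ω₂+ω₃+ω₄ = -0.5000  →  vx = (0.06/4)·-0.5000 = -0.0075
−ω₁+ω₂+ω₃−ω₄ = -1.5000  →  vy = (0.06/4)·-1.5000 = -0.0225
−ω₁+ω₂−ω₃+ω₄ = 12.5000  →  ωz = (0.06/1.3200)·12.5000 = 0.5682

(-0.0075, -0.0225, 0.5682)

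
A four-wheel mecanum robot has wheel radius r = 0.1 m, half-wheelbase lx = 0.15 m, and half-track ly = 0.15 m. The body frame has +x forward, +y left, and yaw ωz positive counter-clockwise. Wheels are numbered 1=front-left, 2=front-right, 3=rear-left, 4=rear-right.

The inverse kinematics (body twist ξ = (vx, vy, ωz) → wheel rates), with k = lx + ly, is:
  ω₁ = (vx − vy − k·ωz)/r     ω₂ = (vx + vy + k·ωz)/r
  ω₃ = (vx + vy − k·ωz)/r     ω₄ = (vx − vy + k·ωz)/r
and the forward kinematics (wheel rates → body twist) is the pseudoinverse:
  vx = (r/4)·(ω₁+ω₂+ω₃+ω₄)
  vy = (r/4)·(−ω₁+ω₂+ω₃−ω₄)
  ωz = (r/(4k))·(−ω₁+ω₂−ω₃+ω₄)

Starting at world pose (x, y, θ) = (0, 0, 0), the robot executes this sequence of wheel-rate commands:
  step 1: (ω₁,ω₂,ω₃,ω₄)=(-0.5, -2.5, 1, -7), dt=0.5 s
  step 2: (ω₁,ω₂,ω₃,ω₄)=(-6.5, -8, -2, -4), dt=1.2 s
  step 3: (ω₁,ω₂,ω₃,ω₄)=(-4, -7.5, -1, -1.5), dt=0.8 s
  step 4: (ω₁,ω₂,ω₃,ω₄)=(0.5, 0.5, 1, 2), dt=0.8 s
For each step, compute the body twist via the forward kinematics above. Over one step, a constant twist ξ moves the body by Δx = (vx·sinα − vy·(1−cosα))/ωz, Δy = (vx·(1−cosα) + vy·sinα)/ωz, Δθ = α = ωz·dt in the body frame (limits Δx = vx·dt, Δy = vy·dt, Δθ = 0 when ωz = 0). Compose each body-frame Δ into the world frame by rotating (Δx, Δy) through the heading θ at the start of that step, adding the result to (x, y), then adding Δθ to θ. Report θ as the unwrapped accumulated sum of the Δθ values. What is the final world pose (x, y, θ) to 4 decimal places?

(-0.7874, 0.5530, -0.9667)

step 1: ξ=(vx,vy,ωz)=(-0.2250, 0.1500, -0.8333), dt=0.5 → body Δ=(-0.0939, 0.0959, -0.4167) → world pose (-0.0939, 0.0959, -0.4167)
step 2: ξ=(vx,vy,ωz)=(-0.5125, 0.0125, -0.2917), dt=1.2 → body Δ=(-0.5999, 0.1212, -0.3500) → world pose (-0.5934, 0.4496, -0.7667)
step 3: ξ=(vx,vy,ωz)=(-0.3500, -0.0750, -0.3333), dt=0.8 → body Δ=(-0.2846, -0.0222, -0.2667) → world pose (-0.8138, 0.6311, -1.0333)
step 4: ξ=(vx,vy,ωz)=(0.1000, -0.0250, 0.0833), dt=0.8 → body Δ=(0.0806, -0.0173, 0.0667) → world pose (-0.7874, 0.5530, -0.9667)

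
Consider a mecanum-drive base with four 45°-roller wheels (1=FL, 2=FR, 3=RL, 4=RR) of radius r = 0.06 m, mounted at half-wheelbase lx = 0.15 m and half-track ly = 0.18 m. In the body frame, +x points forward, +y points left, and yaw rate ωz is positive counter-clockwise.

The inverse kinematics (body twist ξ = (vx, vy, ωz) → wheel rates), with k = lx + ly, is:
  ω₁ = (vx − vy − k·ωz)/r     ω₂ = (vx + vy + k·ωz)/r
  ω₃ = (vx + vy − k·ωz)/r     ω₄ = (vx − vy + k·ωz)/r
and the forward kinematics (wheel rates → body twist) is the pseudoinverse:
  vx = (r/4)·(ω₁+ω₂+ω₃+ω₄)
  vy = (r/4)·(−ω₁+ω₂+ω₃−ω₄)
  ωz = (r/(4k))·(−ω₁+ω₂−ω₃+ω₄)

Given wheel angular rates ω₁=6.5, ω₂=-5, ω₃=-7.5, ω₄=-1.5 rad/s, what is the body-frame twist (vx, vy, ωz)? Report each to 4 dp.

k = lx + ly = 0.15 + 0.18 = 0.3300
ω₁+ω₂+ω₃+ω₄ = -7.5000  →  vx = (0.06/4)·-7.5000 = -0.1125
−ω₁+ω₂+ω₃−ω₄ = -17.5000  →  vy = (0.06/4)·-17.5000 = -0.2625
−ω₁+ω₂−ω₃+ω₄ = -5.5000  →  ωz = (0.06/1.3200)·-5.5000 = -0.2500

(-0.1125, -0.2625, -0.2500)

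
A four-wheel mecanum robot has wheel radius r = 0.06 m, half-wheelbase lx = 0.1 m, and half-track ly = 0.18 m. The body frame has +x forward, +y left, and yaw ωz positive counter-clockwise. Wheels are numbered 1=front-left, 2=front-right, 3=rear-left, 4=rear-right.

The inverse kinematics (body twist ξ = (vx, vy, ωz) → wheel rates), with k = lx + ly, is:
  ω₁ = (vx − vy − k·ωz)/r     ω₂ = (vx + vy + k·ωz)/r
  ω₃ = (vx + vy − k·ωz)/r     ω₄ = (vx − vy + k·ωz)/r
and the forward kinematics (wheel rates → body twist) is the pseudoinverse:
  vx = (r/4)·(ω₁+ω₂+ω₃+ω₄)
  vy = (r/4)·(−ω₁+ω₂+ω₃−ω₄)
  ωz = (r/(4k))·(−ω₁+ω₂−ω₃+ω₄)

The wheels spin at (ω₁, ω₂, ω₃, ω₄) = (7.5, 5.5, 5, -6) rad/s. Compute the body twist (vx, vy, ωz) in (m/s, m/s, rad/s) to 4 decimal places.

k = lx + ly = 0.1 + 0.18 = 0.2800
ω₁+ω₂+ω₃+ω₄ = 12.0000  →  vx = (0.06/4)·12.0000 = 0.1800
−ω₁+ω₂+ω₃−ω₄ = 9.0000  →  vy = (0.06/4)·9.0000 = 0.1350
−ω₁+ω₂−ω₃+ω₄ = -13.0000  →  ωz = (0.06/1.1200)·-13.0000 = -0.6964

(0.1800, 0.1350, -0.6964)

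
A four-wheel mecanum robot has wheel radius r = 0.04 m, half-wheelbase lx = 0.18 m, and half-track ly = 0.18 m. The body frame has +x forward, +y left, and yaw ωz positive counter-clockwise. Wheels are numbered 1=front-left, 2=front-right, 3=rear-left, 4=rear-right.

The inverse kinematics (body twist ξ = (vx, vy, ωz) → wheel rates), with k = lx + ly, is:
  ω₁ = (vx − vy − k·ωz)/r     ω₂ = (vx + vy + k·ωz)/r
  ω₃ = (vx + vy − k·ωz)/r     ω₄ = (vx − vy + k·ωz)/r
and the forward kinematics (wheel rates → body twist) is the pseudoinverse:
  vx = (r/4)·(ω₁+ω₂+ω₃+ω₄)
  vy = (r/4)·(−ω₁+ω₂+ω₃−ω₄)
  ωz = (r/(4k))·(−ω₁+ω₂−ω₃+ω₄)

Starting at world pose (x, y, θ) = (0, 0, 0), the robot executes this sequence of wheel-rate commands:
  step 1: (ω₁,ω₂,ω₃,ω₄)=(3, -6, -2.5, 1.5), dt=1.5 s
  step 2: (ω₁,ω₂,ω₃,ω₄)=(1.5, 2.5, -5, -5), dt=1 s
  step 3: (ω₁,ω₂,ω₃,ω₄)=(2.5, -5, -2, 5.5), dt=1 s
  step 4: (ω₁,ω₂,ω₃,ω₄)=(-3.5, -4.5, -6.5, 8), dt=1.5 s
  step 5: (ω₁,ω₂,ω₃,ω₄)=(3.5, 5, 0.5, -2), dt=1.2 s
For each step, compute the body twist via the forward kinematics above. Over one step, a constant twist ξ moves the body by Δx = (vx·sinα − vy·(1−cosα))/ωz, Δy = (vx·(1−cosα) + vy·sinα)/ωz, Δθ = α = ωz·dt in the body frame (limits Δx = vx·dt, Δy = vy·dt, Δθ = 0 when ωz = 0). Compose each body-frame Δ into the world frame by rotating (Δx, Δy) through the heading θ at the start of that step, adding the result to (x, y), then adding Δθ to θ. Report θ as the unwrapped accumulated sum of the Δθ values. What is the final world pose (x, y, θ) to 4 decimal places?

step 1: ξ=(vx,vy,ωz)=(-0.0400, -0.1300, -0.1389), dt=1.5 → body Δ=(-0.0798, -0.1874, -0.2083) → world pose (-0.0798, -0.1874, -0.2083)
step 2: ξ=(vx,vy,ωz)=(-0.0600, 0.0100, 0.0278), dt=1.0 → body Δ=(-0.0601, 0.0092, 0.0278) → world pose (-0.1367, -0.1660, -0.1806)
step 3: ξ=(vx,vy,ωz)=(0.0100, -0.1500, 0.0000), dt=1.0 → body Δ=(0.0100, -0.1500, 0.0000) → world pose (-0.1538, -0.3153, -0.1806)
step 4: ξ=(vx,vy,ωz)=(-0.0650, -0.1550, 0.3750), dt=1.5 → body Δ=(-0.0288, -0.2471, 0.5625) → world pose (-0.2265, -0.5533, 0.3819)
step 5: ξ=(vx,vy,ωz)=(0.0700, 0.0400, -0.0278), dt=1.2 → body Δ=(0.0848, 0.0466, -0.0333) → world pose (-0.1652, -0.4784, 0.3486)

(-0.1652, -0.4784, 0.3486)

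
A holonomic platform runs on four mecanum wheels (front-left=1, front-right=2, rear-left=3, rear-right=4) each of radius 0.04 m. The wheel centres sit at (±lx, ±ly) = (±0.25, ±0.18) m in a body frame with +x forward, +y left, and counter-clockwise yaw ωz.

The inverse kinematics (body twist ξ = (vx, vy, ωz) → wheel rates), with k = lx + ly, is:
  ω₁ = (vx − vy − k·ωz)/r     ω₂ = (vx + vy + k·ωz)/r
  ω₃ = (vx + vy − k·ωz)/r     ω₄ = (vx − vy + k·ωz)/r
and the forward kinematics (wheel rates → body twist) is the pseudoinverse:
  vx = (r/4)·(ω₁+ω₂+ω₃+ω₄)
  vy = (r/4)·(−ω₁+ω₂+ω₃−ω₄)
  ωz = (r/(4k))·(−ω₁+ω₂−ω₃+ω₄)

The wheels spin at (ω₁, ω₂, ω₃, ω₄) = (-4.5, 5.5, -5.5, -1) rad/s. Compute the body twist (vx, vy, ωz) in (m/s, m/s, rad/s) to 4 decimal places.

k = lx + ly = 0.25 + 0.18 = 0.4300
ω₁+ω₂+ω₃+ω₄ = -5.5000  →  vx = (0.04/4)·-5.5000 = -0.0550
−ω₁+ω₂+ω₃−ω₄ = 5.5000  →  vy = (0.04/4)·5.5000 = 0.0550
−ω₁+ω₂−ω₃+ω₄ = 14.5000  →  ωz = (0.04/1.7200)·14.5000 = 0.3372

(-0.0550, 0.0550, 0.3372)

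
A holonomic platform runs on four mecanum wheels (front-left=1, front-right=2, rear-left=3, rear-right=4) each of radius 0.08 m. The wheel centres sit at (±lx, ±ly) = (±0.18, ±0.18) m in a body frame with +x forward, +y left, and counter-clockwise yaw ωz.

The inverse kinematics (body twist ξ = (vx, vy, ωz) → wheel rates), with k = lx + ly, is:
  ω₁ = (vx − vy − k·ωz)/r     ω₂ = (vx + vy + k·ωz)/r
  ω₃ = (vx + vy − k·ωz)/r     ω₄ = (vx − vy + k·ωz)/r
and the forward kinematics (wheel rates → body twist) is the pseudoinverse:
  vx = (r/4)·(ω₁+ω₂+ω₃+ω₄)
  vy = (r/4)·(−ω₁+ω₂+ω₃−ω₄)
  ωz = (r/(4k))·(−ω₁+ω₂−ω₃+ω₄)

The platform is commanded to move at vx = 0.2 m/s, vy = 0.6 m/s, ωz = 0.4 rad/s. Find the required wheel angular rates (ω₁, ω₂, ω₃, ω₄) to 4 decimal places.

(-6.8000, 11.8000, 8.2000, -3.2000)

k = lx + ly = 0.18 + 0.18 = 0.3600;  k·ωz = 0.3600·0.4 = 0.1440
ω₁ (FL) = (vx − vy − k·ωz)/r = -0.5440/0.08 = -6.8000
ω₂ (FR) = (vx + vy + k·ωz)/r = 0.9440/0.08 = 11.8000
ω₃ (RL) = (vx + vy − k·ωz)/r = 0.6560/0.08 = 8.2000
ω₄ (RR) = (vx − vy + k·ωz)/r = -0.2560/0.08 = -3.2000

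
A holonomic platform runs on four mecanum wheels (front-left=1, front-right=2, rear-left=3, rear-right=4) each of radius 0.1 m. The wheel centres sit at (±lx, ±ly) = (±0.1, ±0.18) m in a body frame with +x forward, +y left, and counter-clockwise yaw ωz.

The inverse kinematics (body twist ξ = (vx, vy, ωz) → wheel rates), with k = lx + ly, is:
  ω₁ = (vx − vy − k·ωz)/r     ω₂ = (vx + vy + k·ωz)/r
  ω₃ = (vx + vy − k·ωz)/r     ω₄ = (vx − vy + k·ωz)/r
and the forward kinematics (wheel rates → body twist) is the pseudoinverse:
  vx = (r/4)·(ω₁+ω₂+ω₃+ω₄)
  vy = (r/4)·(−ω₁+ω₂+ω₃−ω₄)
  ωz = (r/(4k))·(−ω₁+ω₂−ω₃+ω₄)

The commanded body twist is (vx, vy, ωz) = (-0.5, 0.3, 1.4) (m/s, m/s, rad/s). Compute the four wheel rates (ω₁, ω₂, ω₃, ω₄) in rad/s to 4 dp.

(-11.9200, 1.9200, -5.9200, -4.0800)

k = lx + ly = 0.1 + 0.18 = 0.2800;  k·ωz = 0.2800·1.4 = 0.3920
ω₁ (FL) = (vx − vy − k·ωz)/r = -1.1920/0.1 = -11.9200
ω₂ (FR) = (vx + vy + k·ωz)/r = 0.1920/0.1 = 1.9200
ω₃ (RL) = (vx + vy − k·ωz)/r = -0.5920/0.1 = -5.9200
ω₄ (RR) = (vx − vy + k·ωz)/r = -0.4080/0.1 = -4.0800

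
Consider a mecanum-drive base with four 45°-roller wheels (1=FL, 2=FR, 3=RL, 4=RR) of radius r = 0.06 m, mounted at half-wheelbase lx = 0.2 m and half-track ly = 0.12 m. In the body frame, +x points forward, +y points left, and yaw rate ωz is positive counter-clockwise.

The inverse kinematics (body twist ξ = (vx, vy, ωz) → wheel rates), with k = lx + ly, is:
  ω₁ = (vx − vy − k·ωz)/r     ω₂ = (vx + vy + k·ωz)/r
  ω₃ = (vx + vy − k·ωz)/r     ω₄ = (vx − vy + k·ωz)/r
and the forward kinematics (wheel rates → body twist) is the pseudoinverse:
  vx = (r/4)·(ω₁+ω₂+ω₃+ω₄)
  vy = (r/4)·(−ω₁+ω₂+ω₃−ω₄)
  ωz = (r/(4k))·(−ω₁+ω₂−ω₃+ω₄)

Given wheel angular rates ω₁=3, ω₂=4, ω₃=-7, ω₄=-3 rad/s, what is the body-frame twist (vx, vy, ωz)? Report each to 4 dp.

k = lx + ly = 0.2 + 0.12 = 0.3200
ω₁+ω₂+ω₃+ω₄ = -3.0000  →  vx = (0.06/4)·-3.0000 = -0.0450
−ω₁+ω₂+ω₃−ω₄ = -3.0000  →  vy = (0.06/4)·-3.0000 = -0.0450
−ω₁+ω₂−ω₃+ω₄ = 5.0000  →  ωz = (0.06/1.2800)·5.0000 = 0.2344

(-0.0450, -0.0450, 0.2344)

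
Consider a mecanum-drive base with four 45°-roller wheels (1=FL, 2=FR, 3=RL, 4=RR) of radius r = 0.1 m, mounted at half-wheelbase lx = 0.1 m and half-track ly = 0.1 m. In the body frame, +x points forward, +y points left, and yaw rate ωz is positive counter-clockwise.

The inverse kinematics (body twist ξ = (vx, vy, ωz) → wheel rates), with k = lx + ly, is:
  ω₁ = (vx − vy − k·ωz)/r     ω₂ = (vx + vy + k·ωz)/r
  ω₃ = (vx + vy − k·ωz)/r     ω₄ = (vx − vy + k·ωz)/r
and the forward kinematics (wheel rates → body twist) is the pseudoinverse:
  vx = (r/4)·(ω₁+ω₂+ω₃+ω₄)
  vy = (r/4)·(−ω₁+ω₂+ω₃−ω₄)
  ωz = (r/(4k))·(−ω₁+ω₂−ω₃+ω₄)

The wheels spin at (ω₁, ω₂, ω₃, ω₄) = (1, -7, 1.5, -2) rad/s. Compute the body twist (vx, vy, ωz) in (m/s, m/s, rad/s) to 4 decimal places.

(-0.1625, -0.1125, -1.4375)

k = lx + ly = 0.1 + 0.1 = 0.2000
ω₁+ω₂+ω₃+ω₄ = -6.5000  →  vx = (0.1/4)·-6.5000 = -0.1625
−ω₁+ω₂+ω₃−ω₄ = -4.5000  →  vy = (0.1/4)·-4.5000 = -0.1125
−ω₁+ω₂−ω₃+ω₄ = -11.5000  →  ωz = (0.1/0.8000)·-11.5000 = -1.4375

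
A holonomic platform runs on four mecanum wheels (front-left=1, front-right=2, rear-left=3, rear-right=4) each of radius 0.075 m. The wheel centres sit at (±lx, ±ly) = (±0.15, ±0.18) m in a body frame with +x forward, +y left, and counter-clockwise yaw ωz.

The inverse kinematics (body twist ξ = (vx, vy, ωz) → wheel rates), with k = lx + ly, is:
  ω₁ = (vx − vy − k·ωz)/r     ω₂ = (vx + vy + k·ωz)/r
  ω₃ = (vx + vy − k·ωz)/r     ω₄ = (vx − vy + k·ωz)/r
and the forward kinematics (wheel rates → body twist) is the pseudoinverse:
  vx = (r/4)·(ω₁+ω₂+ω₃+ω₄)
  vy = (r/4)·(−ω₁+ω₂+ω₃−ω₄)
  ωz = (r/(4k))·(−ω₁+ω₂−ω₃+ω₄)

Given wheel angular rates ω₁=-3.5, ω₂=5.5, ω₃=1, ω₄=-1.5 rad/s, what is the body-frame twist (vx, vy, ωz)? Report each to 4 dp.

k = lx + ly = 0.15 + 0.18 = 0.3300
ω₁+ω₂+ω₃+ω₄ = 1.5000  →  vx = (0.075/4)·1.5000 = 0.0281
−ω₁+ω₂+ω₃−ω₄ = 11.5000  →  vy = (0.075/4)·11.5000 = 0.2156
−ω₁+ω₂−ω₃+ω₄ = 6.5000  →  ωz = (0.075/1.3200)·6.5000 = 0.3693

(0.0281, 0.2156, 0.3693)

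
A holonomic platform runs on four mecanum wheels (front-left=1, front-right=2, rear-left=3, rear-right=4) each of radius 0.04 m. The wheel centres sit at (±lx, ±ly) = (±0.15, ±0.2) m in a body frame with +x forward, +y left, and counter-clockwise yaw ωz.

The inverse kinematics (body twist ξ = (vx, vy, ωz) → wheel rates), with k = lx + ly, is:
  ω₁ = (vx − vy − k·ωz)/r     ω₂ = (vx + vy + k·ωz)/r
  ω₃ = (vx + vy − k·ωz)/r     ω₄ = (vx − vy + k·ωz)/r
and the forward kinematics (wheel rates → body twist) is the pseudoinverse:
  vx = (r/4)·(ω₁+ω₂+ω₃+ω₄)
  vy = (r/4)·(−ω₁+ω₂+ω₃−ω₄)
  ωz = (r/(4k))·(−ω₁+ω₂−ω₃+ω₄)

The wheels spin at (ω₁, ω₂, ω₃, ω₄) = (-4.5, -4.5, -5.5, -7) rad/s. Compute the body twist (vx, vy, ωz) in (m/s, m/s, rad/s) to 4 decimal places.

k = lx + ly = 0.15 + 0.2 = 0.3500
ω₁+ω₂+ω₃+ω₄ = -21.5000  →  vx = (0.04/4)·-21.5000 = -0.2150
−ω₁+ω₂+ω₃−ω₄ = 1.5000  →  vy = (0.04/4)·1.5000 = 0.0150
−ω₁+ω₂−ω₃+ω₄ = -1.5000  →  ωz = (0.04/1.4000)·-1.5000 = -0.0429

(-0.2150, 0.0150, -0.0429)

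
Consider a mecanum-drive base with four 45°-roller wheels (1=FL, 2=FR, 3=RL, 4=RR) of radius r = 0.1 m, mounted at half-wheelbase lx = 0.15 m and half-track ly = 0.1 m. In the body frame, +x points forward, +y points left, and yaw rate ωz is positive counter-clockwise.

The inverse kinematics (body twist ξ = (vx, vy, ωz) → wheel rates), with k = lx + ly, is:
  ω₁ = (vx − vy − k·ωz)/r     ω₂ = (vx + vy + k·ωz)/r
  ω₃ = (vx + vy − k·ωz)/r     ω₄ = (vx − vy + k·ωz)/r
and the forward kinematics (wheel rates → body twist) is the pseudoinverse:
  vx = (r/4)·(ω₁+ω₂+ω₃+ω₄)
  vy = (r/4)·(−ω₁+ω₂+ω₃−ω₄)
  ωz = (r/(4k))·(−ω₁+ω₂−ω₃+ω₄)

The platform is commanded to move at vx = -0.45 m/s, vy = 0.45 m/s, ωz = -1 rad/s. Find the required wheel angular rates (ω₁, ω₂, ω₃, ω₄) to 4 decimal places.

(-6.5000, -2.5000, 2.5000, -11.5000)

k = lx + ly = 0.15 + 0.1 = 0.2500;  k·ωz = 0.2500·-1 = -0.2500
ω₁ (FL) = (vx − vy − k·ωz)/r = -0.6500/0.1 = -6.5000
ω₂ (FR) = (vx + vy + k·ωz)/r = -0.2500/0.1 = -2.5000
ω₃ (RL) = (vx + vy − k·ωz)/r = 0.2500/0.1 = 2.5000
ω₄ (RR) = (vx − vy + k·ωz)/r = -1.1500/0.1 = -11.5000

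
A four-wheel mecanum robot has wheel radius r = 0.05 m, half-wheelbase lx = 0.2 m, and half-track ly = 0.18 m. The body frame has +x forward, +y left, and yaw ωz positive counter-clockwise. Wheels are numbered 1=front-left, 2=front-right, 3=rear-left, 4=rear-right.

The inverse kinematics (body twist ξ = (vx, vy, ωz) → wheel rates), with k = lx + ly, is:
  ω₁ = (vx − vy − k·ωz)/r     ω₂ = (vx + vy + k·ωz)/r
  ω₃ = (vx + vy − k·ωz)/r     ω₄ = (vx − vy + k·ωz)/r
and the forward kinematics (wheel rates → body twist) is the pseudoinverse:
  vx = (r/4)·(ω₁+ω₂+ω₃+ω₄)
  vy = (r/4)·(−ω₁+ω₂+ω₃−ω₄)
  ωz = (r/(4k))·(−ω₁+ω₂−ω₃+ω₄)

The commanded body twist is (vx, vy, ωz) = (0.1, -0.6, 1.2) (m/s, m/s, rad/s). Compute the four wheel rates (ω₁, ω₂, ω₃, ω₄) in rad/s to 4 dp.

(4.8800, -0.8800, -19.1200, 23.1200)

k = lx + ly = 0.2 + 0.18 = 0.3800;  k·ωz = 0.3800·1.2 = 0.4560
ω₁ (FL) = (vx − vy − k·ωz)/r = 0.2440/0.05 = 4.8800
ω₂ (FR) = (vx + vy + k·ωz)/r = -0.0440/0.05 = -0.8800
ω₃ (RL) = (vx + vy − k·ωz)/r = -0.9560/0.05 = -19.1200
ω₄ (RR) = (vx − vy + k·ωz)/r = 1.1560/0.05 = 23.1200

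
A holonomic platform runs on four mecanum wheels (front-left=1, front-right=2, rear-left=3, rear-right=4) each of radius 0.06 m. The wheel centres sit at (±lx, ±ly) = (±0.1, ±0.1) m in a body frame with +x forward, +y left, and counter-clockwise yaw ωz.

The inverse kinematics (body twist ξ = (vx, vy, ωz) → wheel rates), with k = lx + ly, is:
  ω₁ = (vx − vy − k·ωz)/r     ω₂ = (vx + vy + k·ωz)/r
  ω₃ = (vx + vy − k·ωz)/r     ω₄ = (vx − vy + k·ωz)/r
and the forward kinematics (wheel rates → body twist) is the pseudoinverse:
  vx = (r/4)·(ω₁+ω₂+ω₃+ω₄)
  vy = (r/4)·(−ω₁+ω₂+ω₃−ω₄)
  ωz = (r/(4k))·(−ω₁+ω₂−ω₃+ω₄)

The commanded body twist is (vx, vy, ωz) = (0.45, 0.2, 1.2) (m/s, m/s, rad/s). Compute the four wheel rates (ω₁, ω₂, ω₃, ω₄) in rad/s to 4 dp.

(0.1667, 14.8333, 6.8333, 8.1667)

k = lx + ly = 0.1 + 0.1 = 0.2000;  k·ωz = 0.2000·1.2 = 0.2400
ω₁ (FL) = (vx − vy − k·ωz)/r = 0.0100/0.06 = 0.1667
ω₂ (FR) = (vx + vy + k·ωz)/r = 0.8900/0.06 = 14.8333
ω₃ (RL) = (vx + vy − k·ωz)/r = 0.4100/0.06 = 6.8333
ω₄ (RR) = (vx − vy + k·ωz)/r = 0.4900/0.06 = 8.1667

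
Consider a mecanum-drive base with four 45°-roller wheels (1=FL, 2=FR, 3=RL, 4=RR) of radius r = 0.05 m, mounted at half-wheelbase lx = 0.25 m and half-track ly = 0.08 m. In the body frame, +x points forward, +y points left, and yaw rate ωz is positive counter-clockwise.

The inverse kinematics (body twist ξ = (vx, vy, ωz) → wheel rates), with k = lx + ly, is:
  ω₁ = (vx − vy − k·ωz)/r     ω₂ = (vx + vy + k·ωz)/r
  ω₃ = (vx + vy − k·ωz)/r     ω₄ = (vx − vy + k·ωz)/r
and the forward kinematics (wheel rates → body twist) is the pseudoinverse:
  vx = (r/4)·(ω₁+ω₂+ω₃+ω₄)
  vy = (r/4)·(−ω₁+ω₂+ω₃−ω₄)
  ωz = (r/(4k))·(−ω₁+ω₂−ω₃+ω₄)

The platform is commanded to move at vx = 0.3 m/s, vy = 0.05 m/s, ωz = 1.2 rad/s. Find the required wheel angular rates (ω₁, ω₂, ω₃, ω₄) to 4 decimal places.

(-2.9200, 14.9200, -0.9200, 12.9200)

k = lx + ly = 0.25 + 0.08 = 0.3300;  k·ωz = 0.3300·1.2 = 0.3960
ω₁ (FL) = (vx − vy − k·ωz)/r = -0.1460/0.05 = -2.9200
ω₂ (FR) = (vx + vy + k·ωz)/r = 0.7460/0.05 = 14.9200
ω₃ (RL) = (vx + vy − k·ωz)/r = -0.0460/0.05 = -0.9200
ω₄ (RR) = (vx − vy + k·ωz)/r = 0.6460/0.05 = 12.9200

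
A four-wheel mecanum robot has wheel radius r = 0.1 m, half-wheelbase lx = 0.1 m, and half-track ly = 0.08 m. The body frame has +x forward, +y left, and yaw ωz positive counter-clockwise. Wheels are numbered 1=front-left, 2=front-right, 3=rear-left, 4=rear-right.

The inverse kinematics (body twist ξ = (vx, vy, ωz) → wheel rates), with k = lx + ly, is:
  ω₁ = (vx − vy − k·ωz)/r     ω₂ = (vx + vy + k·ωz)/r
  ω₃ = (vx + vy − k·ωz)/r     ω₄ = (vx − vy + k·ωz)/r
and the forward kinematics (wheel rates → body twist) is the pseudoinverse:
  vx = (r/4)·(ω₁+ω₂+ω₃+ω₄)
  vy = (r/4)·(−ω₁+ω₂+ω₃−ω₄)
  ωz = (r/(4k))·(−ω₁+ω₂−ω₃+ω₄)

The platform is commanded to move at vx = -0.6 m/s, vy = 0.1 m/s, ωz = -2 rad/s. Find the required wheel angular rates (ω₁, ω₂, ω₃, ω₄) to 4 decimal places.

k = lx + ly = 0.1 + 0.08 = 0.1800;  k·ωz = 0.1800·-2 = -0.3600
ω₁ (FL) = (vx − vy − k·ωz)/r = -0.3400/0.1 = -3.4000
ω₂ (FR) = (vx + vy + k·ωz)/r = -0.8600/0.1 = -8.6000
ω₃ (RL) = (vx + vy − k·ωz)/r = -0.1400/0.1 = -1.4000
ω₄ (RR) = (vx − vy + k·ωz)/r = -1.0600/0.1 = -10.6000

(-3.4000, -8.6000, -1.4000, -10.6000)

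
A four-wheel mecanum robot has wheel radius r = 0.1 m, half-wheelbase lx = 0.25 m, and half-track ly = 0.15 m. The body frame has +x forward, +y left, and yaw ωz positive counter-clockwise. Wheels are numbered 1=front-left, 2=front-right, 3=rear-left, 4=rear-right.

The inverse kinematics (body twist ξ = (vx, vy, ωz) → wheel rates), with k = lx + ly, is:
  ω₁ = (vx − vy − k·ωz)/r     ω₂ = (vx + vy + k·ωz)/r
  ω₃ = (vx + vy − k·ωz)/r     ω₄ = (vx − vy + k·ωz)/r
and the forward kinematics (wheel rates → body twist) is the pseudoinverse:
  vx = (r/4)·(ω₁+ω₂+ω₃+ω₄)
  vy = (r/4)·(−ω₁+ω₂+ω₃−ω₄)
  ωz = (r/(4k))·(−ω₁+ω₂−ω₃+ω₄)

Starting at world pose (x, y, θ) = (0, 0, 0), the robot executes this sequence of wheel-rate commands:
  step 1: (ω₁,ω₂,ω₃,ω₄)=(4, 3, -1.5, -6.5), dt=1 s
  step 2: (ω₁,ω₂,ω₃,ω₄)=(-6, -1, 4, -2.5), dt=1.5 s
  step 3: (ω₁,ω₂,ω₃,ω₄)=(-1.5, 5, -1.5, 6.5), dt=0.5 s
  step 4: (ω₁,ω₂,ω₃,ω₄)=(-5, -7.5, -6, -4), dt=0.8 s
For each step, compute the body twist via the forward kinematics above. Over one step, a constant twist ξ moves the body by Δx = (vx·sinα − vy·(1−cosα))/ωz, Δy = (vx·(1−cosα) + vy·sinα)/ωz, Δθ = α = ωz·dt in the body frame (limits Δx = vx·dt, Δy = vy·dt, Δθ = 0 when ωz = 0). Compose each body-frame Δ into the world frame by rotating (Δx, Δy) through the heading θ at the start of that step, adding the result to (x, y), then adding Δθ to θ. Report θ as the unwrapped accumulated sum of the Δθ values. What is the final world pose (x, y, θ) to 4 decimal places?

step 1: ξ=(vx,vy,ωz)=(-0.0250, 0.1000, -0.3750), dt=1.0 → body Δ=(-0.0059, 0.1023, -0.3750) → world pose (-0.0059, 0.1023, -0.3750)
step 2: ξ=(vx,vy,ωz)=(-0.1375, 0.2875, -0.0938), dt=1.5 → body Δ=(-0.1753, 0.4443, -0.1406) → world pose (-0.0063, 0.5799, -0.5156)
step 3: ξ=(vx,vy,ωz)=(0.2125, -0.0375, 0.9062), dt=0.5 → body Δ=(0.1068, 0.0055, 0.4531) → world pose (0.0894, 0.5321, -0.0625)
step 4: ξ=(vx,vy,ωz)=(-0.5625, -0.1125, -0.0312), dt=0.8 → body Δ=(-0.4511, -0.0844, -0.0250) → world pose (-0.3661, 0.4761, -0.0875)

(-0.3661, 0.4761, -0.0875)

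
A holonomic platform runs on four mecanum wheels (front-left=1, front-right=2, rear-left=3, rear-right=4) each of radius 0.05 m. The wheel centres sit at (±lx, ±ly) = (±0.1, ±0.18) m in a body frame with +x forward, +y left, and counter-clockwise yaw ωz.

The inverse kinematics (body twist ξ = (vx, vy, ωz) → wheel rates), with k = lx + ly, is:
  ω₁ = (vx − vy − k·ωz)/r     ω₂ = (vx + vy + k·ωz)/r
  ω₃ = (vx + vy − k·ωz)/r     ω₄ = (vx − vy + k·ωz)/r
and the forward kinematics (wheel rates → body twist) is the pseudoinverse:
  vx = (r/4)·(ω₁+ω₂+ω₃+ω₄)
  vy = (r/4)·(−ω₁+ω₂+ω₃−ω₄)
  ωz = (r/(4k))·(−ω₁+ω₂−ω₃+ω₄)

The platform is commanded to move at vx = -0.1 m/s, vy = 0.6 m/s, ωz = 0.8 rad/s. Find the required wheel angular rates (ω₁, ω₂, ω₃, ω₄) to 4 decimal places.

(-18.4800, 14.4800, 5.5200, -9.5200)

k = lx + ly = 0.1 + 0.18 = 0.2800;  k·ωz = 0.2800·0.8 = 0.2240
ω₁ (FL) = (vx − vy − k·ωz)/r = -0.9240/0.05 = -18.4800
ω₂ (FR) = (vx + vy + k·ωz)/r = 0.7240/0.05 = 14.4800
ω₃ (RL) = (vx + vy − k·ωz)/r = 0.2760/0.05 = 5.5200
ω₄ (RR) = (vx − vy + k·ωz)/r = -0.4760/0.05 = -9.5200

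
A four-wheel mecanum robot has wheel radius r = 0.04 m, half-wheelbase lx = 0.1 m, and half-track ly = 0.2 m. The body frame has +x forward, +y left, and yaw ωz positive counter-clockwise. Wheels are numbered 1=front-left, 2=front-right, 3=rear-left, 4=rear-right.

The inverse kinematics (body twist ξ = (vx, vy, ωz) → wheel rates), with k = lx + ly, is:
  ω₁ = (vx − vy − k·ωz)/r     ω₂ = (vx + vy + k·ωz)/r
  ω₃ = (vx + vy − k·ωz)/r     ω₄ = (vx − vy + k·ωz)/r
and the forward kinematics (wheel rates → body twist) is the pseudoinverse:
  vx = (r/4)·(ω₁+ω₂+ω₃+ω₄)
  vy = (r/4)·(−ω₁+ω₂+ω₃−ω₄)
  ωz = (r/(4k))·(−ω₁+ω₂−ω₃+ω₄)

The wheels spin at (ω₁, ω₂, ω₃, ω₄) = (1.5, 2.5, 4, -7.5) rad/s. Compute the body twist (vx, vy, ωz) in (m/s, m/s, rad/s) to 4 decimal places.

k = lx + ly = 0.1 + 0.2 = 0.3000
ω₁+ω₂+ω₃+ω₄ = 0.5000  →  vx = (0.04/4)·0.5000 = 0.0050
−ω₁+ω₂+ω₃−ω₄ = 12.5000  →  vy = (0.04/4)·12.5000 = 0.1250
−ω₁+ω₂−ω₃+ω₄ = -10.5000  →  ωz = (0.04/1.2000)·-10.5000 = -0.3500

(0.0050, 0.1250, -0.3500)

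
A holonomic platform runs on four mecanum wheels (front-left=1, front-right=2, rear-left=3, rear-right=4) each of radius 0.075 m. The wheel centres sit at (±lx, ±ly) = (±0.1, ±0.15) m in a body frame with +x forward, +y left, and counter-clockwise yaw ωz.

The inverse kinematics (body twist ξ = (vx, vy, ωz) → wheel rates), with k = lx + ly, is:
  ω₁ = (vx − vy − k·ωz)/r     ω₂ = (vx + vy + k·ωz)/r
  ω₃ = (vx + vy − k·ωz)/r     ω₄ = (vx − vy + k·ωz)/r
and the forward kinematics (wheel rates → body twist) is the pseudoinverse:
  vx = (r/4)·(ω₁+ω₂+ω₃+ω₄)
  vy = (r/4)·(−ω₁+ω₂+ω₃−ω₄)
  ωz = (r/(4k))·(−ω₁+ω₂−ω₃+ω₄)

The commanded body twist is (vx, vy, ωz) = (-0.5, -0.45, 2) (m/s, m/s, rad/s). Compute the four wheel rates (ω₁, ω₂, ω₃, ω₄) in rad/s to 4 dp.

(-7.3333, -6.0000, -19.3333, 6.0000)

k = lx + ly = 0.1 + 0.15 = 0.2500;  k·ωz = 0.2500·2 = 0.5000
ω₁ (FL) = (vx − vy − k·ωz)/r = -0.5500/0.075 = -7.3333
ω₂ (FR) = (vx + vy + k·ωz)/r = -0.4500/0.075 = -6.0000
ω₃ (RL) = (vx + vy − k·ωz)/r = -1.4500/0.075 = -19.3333
ω₄ (RR) = (vx − vy + k·ωz)/r = 0.4500/0.075 = 6.0000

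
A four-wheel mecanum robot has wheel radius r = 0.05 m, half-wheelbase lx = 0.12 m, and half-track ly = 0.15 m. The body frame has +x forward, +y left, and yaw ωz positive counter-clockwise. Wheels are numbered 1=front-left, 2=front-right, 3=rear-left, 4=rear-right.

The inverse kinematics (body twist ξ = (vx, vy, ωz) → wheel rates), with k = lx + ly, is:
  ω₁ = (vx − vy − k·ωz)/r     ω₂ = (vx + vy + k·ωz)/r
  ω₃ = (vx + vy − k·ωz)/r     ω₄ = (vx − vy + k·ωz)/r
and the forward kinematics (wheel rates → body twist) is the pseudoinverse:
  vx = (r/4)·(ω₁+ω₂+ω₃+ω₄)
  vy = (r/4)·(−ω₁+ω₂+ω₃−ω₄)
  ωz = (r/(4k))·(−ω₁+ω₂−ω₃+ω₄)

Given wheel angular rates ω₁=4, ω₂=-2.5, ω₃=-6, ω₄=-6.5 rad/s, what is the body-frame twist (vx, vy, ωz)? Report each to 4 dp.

(-0.1375, -0.0750, -0.3241)

k = lx + ly = 0.12 + 0.15 = 0.2700
ω₁+ω₂+ω₃+ω₄ = -11.0000  →  vx = (0.05/4)·-11.0000 = -0.1375
−ω₁+ω₂+ω₃−ω₄ = -6.0000  →  vy = (0.05/4)·-6.0000 = -0.0750
−ω₁+ω₂−ω₃+ω₄ = -7.0000  →  ωz = (0.05/1.0800)·-7.0000 = -0.3241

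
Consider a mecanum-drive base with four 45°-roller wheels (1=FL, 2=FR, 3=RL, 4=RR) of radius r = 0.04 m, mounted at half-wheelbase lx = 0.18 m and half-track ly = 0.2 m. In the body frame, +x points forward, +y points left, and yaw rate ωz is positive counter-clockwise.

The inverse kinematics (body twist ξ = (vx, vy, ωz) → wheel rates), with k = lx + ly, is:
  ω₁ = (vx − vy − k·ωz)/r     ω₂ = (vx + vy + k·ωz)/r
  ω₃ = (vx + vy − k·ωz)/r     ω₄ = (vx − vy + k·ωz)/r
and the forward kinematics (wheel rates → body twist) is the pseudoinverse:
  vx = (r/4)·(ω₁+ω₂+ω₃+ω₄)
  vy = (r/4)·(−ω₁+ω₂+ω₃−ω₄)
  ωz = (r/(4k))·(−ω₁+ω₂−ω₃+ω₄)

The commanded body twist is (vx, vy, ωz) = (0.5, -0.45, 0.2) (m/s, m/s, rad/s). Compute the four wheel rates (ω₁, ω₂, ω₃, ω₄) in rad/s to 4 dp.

(21.8500, 3.1500, -0.6500, 25.6500)

k = lx + ly = 0.18 + 0.2 = 0.3800;  k·ωz = 0.3800·0.2 = 0.0760
ω₁ (FL) = (vx − vy − k·ωz)/r = 0.8740/0.04 = 21.8500
ω₂ (FR) = (vx + vy + k·ωz)/r = 0.1260/0.04 = 3.1500
ω₃ (RL) = (vx + vy − k·ωz)/r = -0.0260/0.04 = -0.6500
ω₄ (RR) = (vx − vy + k·ωz)/r = 1.0260/0.04 = 25.6500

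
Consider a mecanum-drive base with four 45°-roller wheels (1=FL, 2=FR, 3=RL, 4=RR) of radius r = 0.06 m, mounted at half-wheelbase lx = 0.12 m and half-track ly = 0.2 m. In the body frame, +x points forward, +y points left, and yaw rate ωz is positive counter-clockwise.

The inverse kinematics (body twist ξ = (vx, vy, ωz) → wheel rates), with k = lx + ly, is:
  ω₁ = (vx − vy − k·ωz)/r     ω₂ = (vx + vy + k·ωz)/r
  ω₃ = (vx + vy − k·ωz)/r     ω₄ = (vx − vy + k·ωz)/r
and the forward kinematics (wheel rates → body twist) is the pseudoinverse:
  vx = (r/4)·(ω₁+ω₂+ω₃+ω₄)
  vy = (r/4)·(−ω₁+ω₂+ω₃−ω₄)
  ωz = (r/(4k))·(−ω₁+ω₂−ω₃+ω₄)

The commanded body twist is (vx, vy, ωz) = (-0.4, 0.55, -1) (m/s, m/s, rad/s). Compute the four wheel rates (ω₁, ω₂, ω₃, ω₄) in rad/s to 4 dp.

k = lx + ly = 0.12 + 0.2 = 0.3200;  k·ωz = 0.3200·-1 = -0.3200
ω₁ (FL) = (vx − vy − k·ωz)/r = -0.6300/0.06 = -10.5000
ω₂ (FR) = (vx + vy + k·ωz)/r = -0.1700/0.06 = -2.8333
ω₃ (RL) = (vx + vy − k·ωz)/r = 0.4700/0.06 = 7.8333
ω₄ (RR) = (vx − vy + k·ωz)/r = -1.2700/0.06 = -21.1667

(-10.5000, -2.8333, 7.8333, -21.1667)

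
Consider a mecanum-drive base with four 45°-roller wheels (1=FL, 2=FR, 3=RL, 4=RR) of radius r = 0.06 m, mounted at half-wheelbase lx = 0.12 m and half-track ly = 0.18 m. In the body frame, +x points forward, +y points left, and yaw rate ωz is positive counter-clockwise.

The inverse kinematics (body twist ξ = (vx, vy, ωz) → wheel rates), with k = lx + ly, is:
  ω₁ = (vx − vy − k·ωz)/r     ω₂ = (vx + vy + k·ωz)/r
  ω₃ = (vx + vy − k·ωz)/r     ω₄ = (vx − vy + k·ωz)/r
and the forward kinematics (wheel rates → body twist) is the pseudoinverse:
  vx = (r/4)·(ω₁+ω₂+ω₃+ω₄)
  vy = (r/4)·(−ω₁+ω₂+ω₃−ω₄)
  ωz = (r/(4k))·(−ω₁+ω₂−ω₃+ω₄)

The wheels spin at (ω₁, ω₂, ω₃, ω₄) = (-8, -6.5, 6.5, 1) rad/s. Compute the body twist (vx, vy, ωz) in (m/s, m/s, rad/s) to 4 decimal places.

k = lx + ly = 0.12 + 0.18 = 0.3000
ω₁+ω₂+ω₃+ω₄ = -7.0000  →  vx = (0.06/4)·-7.0000 = -0.1050
−ω₁+ω₂+ω₃−ω₄ = 7.0000  →  vy = (0.06/4)·7.0000 = 0.1050
−ω₁+ω₂−ω₃+ω₄ = -4.0000  →  ωz = (0.06/1.2000)·-4.0000 = -0.2000

(-0.1050, 0.1050, -0.2000)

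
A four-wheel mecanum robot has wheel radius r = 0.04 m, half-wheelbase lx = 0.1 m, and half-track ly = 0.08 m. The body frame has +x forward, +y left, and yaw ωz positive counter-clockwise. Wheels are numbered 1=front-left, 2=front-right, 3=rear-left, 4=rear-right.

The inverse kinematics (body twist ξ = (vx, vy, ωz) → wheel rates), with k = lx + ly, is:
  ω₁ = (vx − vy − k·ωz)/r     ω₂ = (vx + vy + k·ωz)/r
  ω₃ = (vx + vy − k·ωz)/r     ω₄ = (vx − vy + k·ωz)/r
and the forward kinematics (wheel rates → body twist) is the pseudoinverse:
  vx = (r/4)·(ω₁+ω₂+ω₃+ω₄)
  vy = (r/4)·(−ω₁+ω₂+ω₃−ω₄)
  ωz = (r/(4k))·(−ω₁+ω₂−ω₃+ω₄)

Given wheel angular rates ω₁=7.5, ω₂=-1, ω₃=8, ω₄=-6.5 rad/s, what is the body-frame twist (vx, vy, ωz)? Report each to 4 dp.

(0.0800, 0.0600, -1.2778)

k = lx + ly = 0.1 + 0.08 = 0.1800
ω₁+ω₂+ω₃+ω₄ = 8.0000  →  vx = (0.04/4)·8.0000 = 0.0800
−ω₁+ω₂+ω₃−ω₄ = 6.0000  →  vy = (0.04/4)·6.0000 = 0.0600
−ω₁+ω₂−ω₃+ω₄ = -23.0000  →  ωz = (0.04/0.7200)·-23.0000 = -1.2778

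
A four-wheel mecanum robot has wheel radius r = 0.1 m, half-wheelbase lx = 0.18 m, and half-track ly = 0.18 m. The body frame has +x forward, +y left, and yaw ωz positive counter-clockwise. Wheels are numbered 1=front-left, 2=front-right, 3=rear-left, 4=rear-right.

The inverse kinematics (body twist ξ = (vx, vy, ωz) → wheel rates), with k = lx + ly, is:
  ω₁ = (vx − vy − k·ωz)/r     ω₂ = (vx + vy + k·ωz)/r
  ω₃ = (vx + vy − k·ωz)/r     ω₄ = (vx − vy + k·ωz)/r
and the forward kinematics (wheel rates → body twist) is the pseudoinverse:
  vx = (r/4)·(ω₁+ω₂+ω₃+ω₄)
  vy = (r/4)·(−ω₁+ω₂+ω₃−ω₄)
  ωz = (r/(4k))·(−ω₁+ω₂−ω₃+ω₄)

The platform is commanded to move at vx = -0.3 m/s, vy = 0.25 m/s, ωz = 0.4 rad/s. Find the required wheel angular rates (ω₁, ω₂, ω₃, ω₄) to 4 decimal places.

k = lx + ly = 0.18 + 0.18 = 0.3600;  k·ωz = 0.3600·0.4 = 0.1440
ω₁ (FL) = (vx − vy − k·ωz)/r = -0.6940/0.1 = -6.9400
ω₂ (FR) = (vx + vy + k·ωz)/r = 0.0940/0.1 = 0.9400
ω₃ (RL) = (vx + vy − k·ωz)/r = -0.1940/0.1 = -1.9400
ω₄ (RR) = (vx − vy + k·ωz)/r = -0.4060/0.1 = -4.0600

(-6.9400, 0.9400, -1.9400, -4.0600)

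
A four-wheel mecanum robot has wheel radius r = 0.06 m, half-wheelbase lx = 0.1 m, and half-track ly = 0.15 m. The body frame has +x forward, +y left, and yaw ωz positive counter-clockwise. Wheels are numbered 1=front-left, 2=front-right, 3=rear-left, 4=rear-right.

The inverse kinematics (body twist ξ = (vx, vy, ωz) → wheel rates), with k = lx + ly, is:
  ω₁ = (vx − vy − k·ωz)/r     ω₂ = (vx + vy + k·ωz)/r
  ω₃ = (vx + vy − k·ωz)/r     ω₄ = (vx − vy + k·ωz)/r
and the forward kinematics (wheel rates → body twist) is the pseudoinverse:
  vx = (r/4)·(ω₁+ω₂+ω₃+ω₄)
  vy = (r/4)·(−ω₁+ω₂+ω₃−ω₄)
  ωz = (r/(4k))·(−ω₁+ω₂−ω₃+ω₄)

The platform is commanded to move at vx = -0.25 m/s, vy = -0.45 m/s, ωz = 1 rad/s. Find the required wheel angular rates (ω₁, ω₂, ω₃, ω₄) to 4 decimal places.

k = lx + ly = 0.1 + 0.15 = 0.2500;  k·ωz = 0.2500·1 = 0.2500
ω₁ (FL) = (vx − vy − k·ωz)/r = -0.0500/0.06 = -0.8333
ω₂ (FR) = (vx + vy + k·ωz)/r = -0.4500/0.06 = -7.5000
ω₃ (RL) = (vx + vy − k·ωz)/r = -0.9500/0.06 = -15.8333
ω₄ (RR) = (vx − vy + k·ωz)/r = 0.4500/0.06 = 7.5000

(-0.8333, -7.5000, -15.8333, 7.5000)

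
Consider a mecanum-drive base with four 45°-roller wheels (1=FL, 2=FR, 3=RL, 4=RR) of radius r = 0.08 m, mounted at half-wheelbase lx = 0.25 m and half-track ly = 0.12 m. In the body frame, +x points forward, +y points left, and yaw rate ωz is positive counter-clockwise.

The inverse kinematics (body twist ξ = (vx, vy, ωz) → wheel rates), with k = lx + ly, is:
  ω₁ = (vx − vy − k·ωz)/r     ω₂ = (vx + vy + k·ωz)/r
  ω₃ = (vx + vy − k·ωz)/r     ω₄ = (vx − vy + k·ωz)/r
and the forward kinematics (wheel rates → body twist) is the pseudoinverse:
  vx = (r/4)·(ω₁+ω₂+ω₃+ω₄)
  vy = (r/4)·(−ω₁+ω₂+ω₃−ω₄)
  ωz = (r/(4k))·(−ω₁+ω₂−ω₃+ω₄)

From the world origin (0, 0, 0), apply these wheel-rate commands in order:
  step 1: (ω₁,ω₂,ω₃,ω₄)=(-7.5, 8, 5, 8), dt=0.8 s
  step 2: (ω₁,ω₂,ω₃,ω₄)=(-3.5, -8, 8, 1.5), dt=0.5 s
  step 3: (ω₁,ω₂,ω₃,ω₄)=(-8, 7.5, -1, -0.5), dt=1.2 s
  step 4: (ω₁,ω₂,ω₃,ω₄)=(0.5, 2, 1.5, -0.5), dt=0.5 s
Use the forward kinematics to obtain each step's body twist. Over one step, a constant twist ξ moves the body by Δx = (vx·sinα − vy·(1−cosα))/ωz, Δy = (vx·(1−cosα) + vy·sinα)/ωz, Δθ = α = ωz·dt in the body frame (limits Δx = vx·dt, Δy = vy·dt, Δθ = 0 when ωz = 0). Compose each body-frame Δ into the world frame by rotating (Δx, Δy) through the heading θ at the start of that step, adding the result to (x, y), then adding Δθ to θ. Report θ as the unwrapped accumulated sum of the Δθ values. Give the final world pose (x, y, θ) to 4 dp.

step 1: ξ=(vx,vy,ωz)=(0.2700, 0.2500, 1.0000), dt=0.8 → body Δ=(0.1179, 0.2612, 0.8000) → world pose (0.1179, 0.2612, 0.8000)
step 2: ξ=(vx,vy,ωz)=(-0.0400, 0.0400, -0.5946), dt=0.5 → body Δ=(-0.0168, 0.0227, -0.2973) → world pose (0.0899, 0.2650, 0.5027)
step 3: ξ=(vx,vy,ωz)=(-0.0400, 0.3000, 0.8649), dt=1.2 → body Δ=(-0.2105, 0.2760, 1.0378) → world pose (-0.2275, 0.4055, 1.5405)
step 4: ξ=(vx,vy,ωz)=(0.0700, 0.0700, -0.0270), dt=0.5 → body Δ=(0.0352, 0.0348, -0.0135) → world pose (-0.2612, 0.4417, 1.5270)

(-0.2612, 0.4417, 1.5270)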